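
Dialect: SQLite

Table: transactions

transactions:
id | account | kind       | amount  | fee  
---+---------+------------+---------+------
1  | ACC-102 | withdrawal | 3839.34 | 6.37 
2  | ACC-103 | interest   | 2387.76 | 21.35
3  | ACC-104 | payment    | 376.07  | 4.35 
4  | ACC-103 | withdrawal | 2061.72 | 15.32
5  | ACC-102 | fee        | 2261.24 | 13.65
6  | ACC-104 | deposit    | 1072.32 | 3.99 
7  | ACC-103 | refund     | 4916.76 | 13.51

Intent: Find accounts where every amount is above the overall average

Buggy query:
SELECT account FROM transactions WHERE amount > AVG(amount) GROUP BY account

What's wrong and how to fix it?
Bug: AVG() is an aggregate; it can't sit directly in WHERE

Fix: Compute the overall average in a scalar subquery and compare each group's MIN against it in HAVING

Corrected query:
SELECT account FROM transactions GROUP BY account HAVING MIN(amount) > (SELECT AVG(amount) FROM transactions)

Result:
(no rows)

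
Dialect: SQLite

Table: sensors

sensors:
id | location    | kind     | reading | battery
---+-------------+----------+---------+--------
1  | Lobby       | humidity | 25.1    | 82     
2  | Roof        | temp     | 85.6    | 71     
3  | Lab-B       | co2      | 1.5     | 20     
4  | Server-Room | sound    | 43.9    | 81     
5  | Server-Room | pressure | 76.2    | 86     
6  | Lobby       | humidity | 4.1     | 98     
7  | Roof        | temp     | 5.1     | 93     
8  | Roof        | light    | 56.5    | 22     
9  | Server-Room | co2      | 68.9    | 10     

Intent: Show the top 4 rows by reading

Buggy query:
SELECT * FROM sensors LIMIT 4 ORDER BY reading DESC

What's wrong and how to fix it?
Bug: LIMIT must come after ORDER BY

Fix: Swap the clauses: ORDER BY first, then LIMIT

Corrected query:
SELECT * FROM sensors ORDER BY reading DESC LIMIT 4

Result:
id | location    | kind     | reading | battery
---+-------------+----------+---------+--------
2  | Roof        | temp     | 85.6    | 71     
5  | Server-Room | pressure | 76.2    | 86     
9  | Server-Room | co2      | 68.9    | 10     
8  | Roof        | light    | 56.5    | 22     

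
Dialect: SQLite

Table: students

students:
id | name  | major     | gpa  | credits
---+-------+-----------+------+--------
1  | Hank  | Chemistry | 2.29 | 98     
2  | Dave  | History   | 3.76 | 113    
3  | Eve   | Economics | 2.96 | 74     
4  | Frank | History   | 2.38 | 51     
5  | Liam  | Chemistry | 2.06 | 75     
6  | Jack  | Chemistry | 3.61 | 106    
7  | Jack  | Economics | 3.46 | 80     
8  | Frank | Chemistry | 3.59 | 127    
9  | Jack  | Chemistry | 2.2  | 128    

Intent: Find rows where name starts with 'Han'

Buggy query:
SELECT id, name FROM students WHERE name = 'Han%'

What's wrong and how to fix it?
Bug: '=' compares the literal string including the % character; pattern matching needs LIKE

Fix: Replace '=' with LIKE so 'Han%' is treated as a pattern

Corrected query:
SELECT id, name FROM students WHERE name LIKE 'Han%'

Result:
id | name
---+-----
1  | Hank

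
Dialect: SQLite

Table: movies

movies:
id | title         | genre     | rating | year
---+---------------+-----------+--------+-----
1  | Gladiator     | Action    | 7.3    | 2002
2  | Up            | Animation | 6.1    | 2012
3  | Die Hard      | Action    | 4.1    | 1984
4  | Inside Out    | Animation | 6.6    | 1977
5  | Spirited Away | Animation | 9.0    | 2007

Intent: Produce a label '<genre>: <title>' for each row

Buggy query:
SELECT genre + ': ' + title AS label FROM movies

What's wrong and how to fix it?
Bug: '+' is numeric addition; on text columns SQLite converts them to 0 instead of concatenating

Fix: Replace + with || to concatenate text

Corrected query:
SELECT genre || ': ' || title AS label FROM movies

Result:
label                   
------------------------
Action: Gladiator       
Animation: Up           
Action: Die Hard        
Animation: Inside Out   
Animation: Spirited Away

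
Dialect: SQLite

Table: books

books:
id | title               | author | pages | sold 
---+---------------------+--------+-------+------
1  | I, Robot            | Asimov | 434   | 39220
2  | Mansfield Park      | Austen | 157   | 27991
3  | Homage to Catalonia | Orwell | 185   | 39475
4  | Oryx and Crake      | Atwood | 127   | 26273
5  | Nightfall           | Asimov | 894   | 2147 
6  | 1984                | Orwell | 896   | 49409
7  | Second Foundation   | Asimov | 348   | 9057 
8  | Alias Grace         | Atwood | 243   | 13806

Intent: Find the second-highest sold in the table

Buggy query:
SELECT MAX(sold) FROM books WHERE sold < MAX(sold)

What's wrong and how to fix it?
Bug: The inner MAX is an aggregate inside WHERE, which is not allowed

Fix: Compute the overall MAX in a subquery, then take MAX of rows below it

Corrected query:
SELECT MAX(sold) FROM books WHERE sold < (SELECT MAX(sold) FROM books)

Result:
MAX(sold)
---------
39475    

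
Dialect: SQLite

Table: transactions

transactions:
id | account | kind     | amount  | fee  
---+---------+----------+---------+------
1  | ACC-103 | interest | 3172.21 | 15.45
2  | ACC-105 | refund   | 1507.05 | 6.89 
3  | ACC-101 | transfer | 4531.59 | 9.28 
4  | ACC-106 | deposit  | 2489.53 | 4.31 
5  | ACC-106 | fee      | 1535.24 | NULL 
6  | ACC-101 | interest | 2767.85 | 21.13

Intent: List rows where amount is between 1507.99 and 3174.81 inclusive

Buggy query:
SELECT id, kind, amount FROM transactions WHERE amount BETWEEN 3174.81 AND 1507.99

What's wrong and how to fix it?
Bug: BETWEEN expects the lower bound first; with 3174.81 AND 1507.99 the range is empty

Fix: Swap the bounds so the smaller value comes first

Corrected query:
SELECT id, kind, amount FROM transactions WHERE amount BETWEEN 1507.99 AND 3174.81

Result:
id | kind     | amount 
---+----------+--------
1  | interest | 3172.21
4  | deposit  | 2489.53
5  | fee      | 1535.24
6  | interest | 2767.85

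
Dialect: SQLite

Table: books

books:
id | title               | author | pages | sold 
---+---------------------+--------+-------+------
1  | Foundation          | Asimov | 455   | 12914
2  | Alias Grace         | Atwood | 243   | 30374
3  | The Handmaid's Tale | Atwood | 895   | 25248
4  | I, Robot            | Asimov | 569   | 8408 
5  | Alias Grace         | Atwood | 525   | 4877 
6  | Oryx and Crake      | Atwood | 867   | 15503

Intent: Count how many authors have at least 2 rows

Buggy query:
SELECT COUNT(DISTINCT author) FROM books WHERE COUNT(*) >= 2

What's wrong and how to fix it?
Bug: WHERE filters individual rows, not groups, so a group-level COUNT is invalid there

Fix: Use a subquery that GROUPs and filters with HAVING, then count its rows

Corrected query:
SELECT COUNT(*) FROM (SELECT author FROM books GROUP BY author HAVING COUNT(*) >= 2)

Result:
COUNT(*)
--------
2       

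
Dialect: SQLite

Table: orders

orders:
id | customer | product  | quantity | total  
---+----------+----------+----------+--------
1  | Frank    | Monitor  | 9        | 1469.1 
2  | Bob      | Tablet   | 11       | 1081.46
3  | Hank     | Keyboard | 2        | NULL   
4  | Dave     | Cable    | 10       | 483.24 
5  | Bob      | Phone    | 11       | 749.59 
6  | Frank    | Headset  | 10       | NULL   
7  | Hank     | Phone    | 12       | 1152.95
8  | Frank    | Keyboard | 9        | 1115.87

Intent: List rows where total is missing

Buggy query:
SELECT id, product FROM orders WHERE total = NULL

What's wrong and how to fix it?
Bug: '= NULL' is always unknown in SQL three-valued logic, so no rows match

Fix: Replace '= NULL' with 'IS NULL'

Corrected query:
SELECT id, product FROM orders WHERE total IS NULL

Result:
id | product 
---+---------
3  | Keyboard
6  | Headset 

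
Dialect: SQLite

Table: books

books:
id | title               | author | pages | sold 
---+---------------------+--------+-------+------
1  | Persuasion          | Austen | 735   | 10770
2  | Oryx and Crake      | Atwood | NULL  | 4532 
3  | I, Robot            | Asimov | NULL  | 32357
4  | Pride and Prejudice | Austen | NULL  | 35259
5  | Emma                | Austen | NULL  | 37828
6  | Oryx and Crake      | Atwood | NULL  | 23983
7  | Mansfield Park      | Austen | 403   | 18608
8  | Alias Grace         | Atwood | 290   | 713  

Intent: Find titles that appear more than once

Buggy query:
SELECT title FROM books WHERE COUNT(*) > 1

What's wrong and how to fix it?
Bug: WHERE can't reference COUNT(*); aggregates are computed after WHERE

Fix: GROUP BY title, then filter groups with HAVING COUNT(*) > 1

Corrected query:
SELECT title FROM books GROUP BY title HAVING COUNT(*) > 1

Result:
title         
--------------
Oryx and Crake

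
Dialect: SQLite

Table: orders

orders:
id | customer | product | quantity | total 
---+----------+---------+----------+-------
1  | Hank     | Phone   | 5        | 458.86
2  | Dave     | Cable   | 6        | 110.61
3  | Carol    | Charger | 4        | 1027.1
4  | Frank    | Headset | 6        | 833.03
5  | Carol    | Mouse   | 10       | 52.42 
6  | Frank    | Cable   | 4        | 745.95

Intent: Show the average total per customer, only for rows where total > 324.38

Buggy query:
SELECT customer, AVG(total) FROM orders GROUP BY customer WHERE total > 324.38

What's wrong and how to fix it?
Bug: Row-level WHERE must come before GROUP BY in the clause order

Fix: Move the WHERE clause before GROUP BY

Corrected query:
SELECT customer, AVG(total) FROM orders WHERE total > 324.38 GROUP BY customer

Result:
customer | AVG(total)
---------+-----------
Carol    | 1027.1    
Frank    | 789.49    
Hank     | 458.86    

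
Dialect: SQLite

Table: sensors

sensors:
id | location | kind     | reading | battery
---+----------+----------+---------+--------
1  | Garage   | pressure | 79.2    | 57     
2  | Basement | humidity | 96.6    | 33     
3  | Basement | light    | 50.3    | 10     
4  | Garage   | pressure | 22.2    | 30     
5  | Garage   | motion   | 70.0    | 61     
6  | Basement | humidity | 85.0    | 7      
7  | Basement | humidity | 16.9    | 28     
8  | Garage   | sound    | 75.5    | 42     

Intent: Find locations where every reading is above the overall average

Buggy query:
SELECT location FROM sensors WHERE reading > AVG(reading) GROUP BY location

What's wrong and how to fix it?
Bug: AVG() is an aggregate; it can't sit directly in WHERE

Fix: Use a subquery for AVG and a HAVING MIN(...) filter so the condition holds for every row in the group

Corrected query:
SELECT location FROM sensors GROUP BY location HAVING MIN(reading) > (SELECT AVG(reading) FROM sensors)

Result:
(no rows)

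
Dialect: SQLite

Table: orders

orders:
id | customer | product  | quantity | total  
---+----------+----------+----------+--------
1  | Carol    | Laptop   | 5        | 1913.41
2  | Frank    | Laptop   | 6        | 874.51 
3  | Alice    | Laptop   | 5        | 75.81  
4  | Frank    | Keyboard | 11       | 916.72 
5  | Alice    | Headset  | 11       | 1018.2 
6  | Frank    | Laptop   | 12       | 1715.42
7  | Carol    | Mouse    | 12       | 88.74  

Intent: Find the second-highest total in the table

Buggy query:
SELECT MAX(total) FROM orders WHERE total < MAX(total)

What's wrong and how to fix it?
Bug: The inner MAX is an aggregate inside WHERE, which is not allowed

Fix: Compute the overall MAX in a subquery, then take MAX of rows below it

Corrected query:
SELECT MAX(total) FROM orders WHERE total < (SELECT MAX(total) FROM orders)

Result:
MAX(total)
----------
1715.42   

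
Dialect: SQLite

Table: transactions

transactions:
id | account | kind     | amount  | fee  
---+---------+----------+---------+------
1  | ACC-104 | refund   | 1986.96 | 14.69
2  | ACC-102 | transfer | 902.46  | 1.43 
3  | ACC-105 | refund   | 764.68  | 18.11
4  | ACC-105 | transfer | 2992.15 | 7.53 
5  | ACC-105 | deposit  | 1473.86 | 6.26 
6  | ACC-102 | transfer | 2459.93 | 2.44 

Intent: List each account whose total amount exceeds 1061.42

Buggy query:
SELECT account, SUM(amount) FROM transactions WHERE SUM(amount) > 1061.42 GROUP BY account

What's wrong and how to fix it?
Bug: SUM(amount) is an aggregate, but WHERE filters rows before aggregation

Fix: Use HAVING (which filters groups after aggregation) instead of WHERE

Corrected query:
SELECT account, SUM(amount) FROM transactions GROUP BY account HAVING SUM(amount) > 1061.42

Result:
account | SUM(amount)
--------+------------
ACC-102 | 3362.39    
ACC-104 | 1986.96    
ACC-105 | 5230.69    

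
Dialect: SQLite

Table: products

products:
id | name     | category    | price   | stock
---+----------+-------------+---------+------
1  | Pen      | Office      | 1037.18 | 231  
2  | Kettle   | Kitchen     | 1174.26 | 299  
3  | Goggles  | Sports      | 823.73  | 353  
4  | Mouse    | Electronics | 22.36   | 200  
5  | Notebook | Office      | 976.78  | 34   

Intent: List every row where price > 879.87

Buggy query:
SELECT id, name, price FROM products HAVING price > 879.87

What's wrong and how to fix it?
Bug: HAVING filters the output of aggregation, but this query has no GROUP BY and no aggregate functions, so SQLite rejects it (HAVING clause on a non-aggregate query); the condition here is per row

Fix: Use WHERE for row-level filtering

Corrected query:
SELECT id, name, price FROM products WHERE price > 879.87

Result:
id | name     | price  
---+----------+--------
1  | Pen      | 1037.18
2  | Kettle   | 1174.26
5  | Notebook | 976.78 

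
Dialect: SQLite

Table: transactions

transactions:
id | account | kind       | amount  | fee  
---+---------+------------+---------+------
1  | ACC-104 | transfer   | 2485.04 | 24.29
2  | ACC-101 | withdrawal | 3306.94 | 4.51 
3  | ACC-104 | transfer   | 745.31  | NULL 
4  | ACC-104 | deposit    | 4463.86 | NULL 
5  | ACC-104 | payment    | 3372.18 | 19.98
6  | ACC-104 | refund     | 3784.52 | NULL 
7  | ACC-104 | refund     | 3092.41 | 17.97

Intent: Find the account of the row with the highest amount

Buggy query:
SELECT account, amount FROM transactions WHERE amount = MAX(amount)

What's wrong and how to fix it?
Bug: MAX(amount) is an aggregate and cannot be used directly in WHERE

Fix: Wrap MAX in a scalar subquery so WHERE compares against a single value

Corrected query:
SELECT account, amount FROM transactions WHERE amount = (SELECT MAX(amount) FROM transactions)

Result:
account | amount 
--------+--------
ACC-104 | 4463.86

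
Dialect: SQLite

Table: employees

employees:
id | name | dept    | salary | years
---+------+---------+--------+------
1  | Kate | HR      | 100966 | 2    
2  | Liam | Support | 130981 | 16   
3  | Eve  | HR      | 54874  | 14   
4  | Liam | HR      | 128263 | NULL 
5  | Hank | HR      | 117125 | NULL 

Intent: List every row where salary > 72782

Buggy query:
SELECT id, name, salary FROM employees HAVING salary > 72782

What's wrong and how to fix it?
Bug: HAVING filters the output of aggregation, but this query has no GROUP BY and no aggregate functions, so SQLite rejects it (HAVING clause on a non-aggregate query); the condition here is per row

Fix: Use WHERE for row-level filtering

Corrected query:
SELECT id, name, salary FROM employees WHERE salary > 72782

Result:
id | name | salary
---+------+-------
1  | Kate | 100966
2  | Liam | 130981
4  | Liam | 128263
5  | Hank | 117125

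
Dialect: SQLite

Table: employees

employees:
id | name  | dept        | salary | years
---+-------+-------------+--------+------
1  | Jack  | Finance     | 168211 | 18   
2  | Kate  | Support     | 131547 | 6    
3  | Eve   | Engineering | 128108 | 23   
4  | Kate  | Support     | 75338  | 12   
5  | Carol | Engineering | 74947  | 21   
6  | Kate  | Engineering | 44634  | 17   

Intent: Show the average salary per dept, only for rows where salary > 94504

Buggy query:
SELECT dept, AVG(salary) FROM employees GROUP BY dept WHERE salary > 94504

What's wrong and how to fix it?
Bug: Row-level WHERE must come before GROUP BY in the clause order

Fix: Move the WHERE clause before GROUP BY

Corrected query:
SELECT dept, AVG(salary) FROM employees WHERE salary > 94504 GROUP BY dept

Result:
dept        | AVG(salary)
------------+------------
Engineering | 128108     
Finance     | 168211     
Support     | 131547     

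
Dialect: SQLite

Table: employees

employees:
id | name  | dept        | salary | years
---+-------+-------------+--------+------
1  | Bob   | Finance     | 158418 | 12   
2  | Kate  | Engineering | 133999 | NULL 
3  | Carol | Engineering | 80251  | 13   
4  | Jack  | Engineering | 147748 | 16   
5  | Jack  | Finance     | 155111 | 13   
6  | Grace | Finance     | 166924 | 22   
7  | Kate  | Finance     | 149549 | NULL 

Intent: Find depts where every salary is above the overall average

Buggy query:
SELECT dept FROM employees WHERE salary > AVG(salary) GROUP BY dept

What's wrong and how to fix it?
Bug: WHERE evaluates per row before aggregation, so AVG() is unavailable

Fix: Compute the overall average in a scalar subquery and compare each group's MIN against it in HAVING

Corrected query:
SELECT dept FROM employees GROUP BY dept HAVING MIN(salary) > (SELECT AVG(salary) FROM employees)

Result:
dept   
-------
Finance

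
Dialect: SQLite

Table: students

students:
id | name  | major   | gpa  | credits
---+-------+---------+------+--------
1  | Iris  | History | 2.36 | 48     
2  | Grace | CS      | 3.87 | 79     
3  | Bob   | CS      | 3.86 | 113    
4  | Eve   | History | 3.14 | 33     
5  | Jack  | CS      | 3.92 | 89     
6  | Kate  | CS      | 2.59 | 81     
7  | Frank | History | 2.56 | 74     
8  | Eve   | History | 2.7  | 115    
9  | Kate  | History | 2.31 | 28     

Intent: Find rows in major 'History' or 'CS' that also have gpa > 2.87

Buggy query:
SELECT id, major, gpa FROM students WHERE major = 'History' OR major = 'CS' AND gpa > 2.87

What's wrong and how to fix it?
Bug: Without parentheses, AND is evaluated before OR, so the gpa filter only applies to the 'CS' branch

Fix: Add parentheses around the OR so the AND applies to both alternatives

Corrected query:
SELECT id, major, gpa FROM students WHERE (major = 'History' OR major = 'CS') AND gpa > 2.87

Result:
id | major   | gpa 
---+---------+-----
2  | CS      | 3.87
3  | CS      | 3.86
4  | History | 3.14
5  | CS      | 3.92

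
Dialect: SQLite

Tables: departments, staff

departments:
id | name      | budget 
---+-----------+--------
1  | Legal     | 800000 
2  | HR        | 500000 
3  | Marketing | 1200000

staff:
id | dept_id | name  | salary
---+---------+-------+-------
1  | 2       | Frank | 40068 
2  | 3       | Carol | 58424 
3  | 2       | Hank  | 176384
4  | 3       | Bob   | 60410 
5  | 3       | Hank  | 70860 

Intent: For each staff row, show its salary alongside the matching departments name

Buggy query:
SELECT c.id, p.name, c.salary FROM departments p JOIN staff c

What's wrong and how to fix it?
Bug: Missing join condition: each staff row is matched to all departments rows instead of just its own

Fix: Specify the join condition linking the foreign key to the parent id

Corrected query:
SELECT c.id, p.name, c.salary FROM departments p JOIN staff c ON c.dept_id = p.id

Result:
id | name      | salary
---+-----------+-------
1  | HR        | 40068 
2  | Marketing | 58424 
3  | HR        | 176384
4  | Marketing | 60410 
5  | Marketing | 70860 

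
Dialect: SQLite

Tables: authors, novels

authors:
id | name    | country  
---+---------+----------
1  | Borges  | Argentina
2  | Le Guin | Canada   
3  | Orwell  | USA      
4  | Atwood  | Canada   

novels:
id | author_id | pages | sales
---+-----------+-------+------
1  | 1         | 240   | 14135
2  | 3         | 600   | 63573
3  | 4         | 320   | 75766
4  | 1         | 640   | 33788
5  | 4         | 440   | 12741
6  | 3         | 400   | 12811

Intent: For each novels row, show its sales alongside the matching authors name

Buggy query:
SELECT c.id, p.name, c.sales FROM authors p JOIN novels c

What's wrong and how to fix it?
Bug: Missing join condition: each novels row is matched to all authors rows instead of just its own

Fix: Add ON c.author_id = p.id to the JOIN

Corrected query:
SELECT c.id, p.name, c.sales FROM authors p JOIN novels c ON c.author_id = p.id

Result:
id | name   | sales
---+--------+------
1  | Borges | 14135
2  | Orwell | 63573
3  | Atwood | 75766
4  | Borges | 33788
5  | Atwood | 12741
6  | Orwell | 12811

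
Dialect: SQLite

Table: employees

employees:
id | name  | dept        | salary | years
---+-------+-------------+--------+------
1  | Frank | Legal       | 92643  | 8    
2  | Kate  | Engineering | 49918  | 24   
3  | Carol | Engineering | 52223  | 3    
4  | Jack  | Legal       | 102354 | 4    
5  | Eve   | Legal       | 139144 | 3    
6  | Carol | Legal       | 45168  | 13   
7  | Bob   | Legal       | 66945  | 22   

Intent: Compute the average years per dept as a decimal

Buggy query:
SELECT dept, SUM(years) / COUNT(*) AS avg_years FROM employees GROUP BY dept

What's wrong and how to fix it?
Bug: SUM(years) and COUNT(*) are both integers; the division truncates the fractional part

Fix: Multiply by 1.0 (or CAST to REAL) to force floating-point division

Corrected query:
SELECT dept, SUM(years) * 1.0 / COUNT(*) AS avg_years FROM employees GROUP BY dept

Result:
dept        | avg_years
------------+----------
Engineering | 13.5     
Legal       | 10       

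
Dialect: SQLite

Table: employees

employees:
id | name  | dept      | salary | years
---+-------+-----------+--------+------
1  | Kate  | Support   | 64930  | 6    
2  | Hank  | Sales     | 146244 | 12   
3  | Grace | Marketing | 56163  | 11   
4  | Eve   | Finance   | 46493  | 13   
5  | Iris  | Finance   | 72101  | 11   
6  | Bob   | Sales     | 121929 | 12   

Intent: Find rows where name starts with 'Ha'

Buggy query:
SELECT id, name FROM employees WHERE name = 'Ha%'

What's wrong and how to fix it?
Bug: '=' compares the literal string including the % character; pattern matching needs LIKE

Fix: Use LIKE for wildcard pattern matching

Corrected query:
SELECT id, name FROM employees WHERE name LIKE 'Ha%'

Result:
id | name
---+-----
2  | Hank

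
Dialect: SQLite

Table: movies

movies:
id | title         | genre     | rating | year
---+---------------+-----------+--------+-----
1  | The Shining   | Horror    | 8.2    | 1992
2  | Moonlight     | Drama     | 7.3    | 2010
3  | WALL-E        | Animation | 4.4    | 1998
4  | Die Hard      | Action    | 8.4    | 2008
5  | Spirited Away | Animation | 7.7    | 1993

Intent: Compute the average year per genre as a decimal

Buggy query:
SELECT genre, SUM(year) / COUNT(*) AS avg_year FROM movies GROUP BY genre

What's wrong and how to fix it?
Bug: SUM(year) and COUNT(*) are both integers; the division truncates the fractional part

Fix: Multiply by 1.0 (or CAST to REAL) to force floating-point division

Corrected query:
SELECT genre, SUM(year) * 1.0 / COUNT(*) AS avg_year FROM movies GROUP BY genre

Result:
genre     | avg_year
----------+---------
Action    | 2008    
Animation | 1995.5  
Drama     | 2010    
Horror    | 1992    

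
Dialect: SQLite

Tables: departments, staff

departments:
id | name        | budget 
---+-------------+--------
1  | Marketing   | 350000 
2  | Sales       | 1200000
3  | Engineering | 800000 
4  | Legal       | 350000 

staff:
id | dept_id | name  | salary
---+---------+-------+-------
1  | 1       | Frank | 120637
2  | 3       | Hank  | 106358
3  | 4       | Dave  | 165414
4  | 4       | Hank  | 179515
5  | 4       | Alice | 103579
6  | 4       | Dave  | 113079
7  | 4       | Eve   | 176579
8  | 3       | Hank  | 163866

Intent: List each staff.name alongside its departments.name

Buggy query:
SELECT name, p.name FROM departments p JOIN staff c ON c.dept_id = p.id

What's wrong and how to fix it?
Bug: Both tables have a 'name' column; the unqualified reference is ambiguous

Fix: Prefix ambiguous columns with the table alias

Corrected query:
SELECT c.name, p.name FROM departments p JOIN staff c ON c.dept_id = p.id

Result:
name  | name       
------+------------
Frank | Marketing  
Hank  | Engineering
Dave  | Legal      
Hank  | Legal      
Alice | Legal      
Dave  | Legal      
Eve   | Legal      
Hank  | Engineering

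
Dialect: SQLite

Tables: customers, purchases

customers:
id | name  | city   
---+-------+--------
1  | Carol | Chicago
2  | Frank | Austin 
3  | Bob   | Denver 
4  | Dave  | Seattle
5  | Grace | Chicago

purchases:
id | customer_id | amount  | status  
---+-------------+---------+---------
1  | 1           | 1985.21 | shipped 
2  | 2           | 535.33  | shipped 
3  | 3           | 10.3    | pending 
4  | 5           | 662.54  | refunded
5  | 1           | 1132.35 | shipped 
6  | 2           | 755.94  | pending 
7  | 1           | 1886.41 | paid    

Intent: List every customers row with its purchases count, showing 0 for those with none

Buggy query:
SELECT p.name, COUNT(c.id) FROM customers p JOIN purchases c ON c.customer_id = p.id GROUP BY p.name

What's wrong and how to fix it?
Bug: An inner join excludes parents with zero children

Fix: Switch to LEFT JOIN to retain unmatched parent rows

Corrected query:
SELECT p.name, COUNT(c.id) FROM customers p LEFT JOIN purchases c ON c.customer_id = p.id GROUP BY p.name

Result:
name  | COUNT(c.id)
------+------------
Bob   | 1          
Carol | 3          
Dave  | 0          
Frank | 2          
Grace | 1          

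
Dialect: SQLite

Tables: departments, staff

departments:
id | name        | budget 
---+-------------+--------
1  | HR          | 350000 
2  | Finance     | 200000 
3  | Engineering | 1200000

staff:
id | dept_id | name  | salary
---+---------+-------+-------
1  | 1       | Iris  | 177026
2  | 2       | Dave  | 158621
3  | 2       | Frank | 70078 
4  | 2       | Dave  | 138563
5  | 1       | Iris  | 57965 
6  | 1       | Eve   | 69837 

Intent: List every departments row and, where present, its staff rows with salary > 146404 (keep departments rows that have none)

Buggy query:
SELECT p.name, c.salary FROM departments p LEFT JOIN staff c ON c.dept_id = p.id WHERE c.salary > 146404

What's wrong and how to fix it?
Bug: Filtering c.salary in WHERE discards the NULL rows produced by LEFT JOIN, turning it into an inner join

Fix: Move the right-table condition into the ON clause so unmatched parents are kept

Corrected query:
SELECT p.name, c.salary FROM departments p LEFT JOIN staff c ON c.dept_id = p.id AND c.salary > 146404

Result:
name        | salary
------------+-------
HR          | 177026
Finance     | 158621
Engineering | NULL  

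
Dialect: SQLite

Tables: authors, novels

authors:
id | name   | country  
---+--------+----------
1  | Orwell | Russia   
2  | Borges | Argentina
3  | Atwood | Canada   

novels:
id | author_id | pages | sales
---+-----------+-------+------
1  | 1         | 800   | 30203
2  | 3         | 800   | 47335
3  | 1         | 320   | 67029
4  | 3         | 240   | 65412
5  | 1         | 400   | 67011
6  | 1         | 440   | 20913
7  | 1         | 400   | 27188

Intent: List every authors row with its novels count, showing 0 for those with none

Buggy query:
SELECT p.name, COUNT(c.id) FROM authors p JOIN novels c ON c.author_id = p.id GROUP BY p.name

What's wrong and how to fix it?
Bug: An inner join excludes parents with zero children

Fix: Switch to LEFT JOIN to retain unmatched parent rows

Corrected query:
SELECT p.name, COUNT(c.id) FROM authors p LEFT JOIN novels c ON c.author_id = p.id GROUP BY p.name

Result:
name   | COUNT(c.id)
-------+------------
Atwood | 2          
Borges | 0          
Orwell | 5          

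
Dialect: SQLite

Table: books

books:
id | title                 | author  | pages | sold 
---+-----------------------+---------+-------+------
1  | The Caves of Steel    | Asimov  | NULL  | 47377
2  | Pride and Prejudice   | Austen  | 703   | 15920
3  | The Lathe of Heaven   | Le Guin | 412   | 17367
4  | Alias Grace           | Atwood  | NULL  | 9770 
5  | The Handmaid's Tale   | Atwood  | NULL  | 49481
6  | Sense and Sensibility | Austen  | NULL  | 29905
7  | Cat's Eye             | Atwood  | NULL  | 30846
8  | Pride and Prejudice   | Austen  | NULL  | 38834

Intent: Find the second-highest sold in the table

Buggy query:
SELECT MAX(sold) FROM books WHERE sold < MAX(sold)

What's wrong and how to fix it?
Bug: The inner MAX is an aggregate inside WHERE, which is not allowed

Fix: Put the inner MAX in a scalar subquery

Corrected query:
SELECT MAX(sold) FROM books WHERE sold < (SELECT MAX(sold) FROM books)

Result:
MAX(sold)
---------
47377    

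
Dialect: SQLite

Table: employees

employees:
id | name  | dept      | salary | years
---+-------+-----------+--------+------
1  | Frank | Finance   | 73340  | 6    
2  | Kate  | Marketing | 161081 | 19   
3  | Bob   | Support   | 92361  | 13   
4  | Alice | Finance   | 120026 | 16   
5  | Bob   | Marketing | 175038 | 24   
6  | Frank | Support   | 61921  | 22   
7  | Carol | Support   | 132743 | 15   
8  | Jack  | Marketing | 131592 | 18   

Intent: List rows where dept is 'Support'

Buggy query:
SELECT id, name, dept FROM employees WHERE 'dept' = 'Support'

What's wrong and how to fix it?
Bug: Single quotes denote string literals in SQL; the column name is being compared as a constant string

Fix: Reference the column as dept without single quotes

Corrected query:
SELECT id, name, dept FROM employees WHERE dept = 'Support'

Result:
id | name  | dept   
---+-------+--------
3  | Bob   | Support
6  | Frank | Support
7  | Carol | Support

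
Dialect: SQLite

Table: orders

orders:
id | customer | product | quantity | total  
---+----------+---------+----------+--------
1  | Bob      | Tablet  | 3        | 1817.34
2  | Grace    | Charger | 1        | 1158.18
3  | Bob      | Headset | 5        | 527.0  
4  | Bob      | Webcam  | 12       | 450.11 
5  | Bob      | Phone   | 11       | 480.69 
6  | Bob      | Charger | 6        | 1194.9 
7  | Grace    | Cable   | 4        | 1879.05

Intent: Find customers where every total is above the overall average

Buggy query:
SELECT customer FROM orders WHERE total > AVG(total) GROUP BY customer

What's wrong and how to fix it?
Bug: WHERE evaluates per row before aggregation, so AVG() is unavailable

Fix: Use a subquery for AVG and a HAVING MIN(...) filter so the condition holds for every row in the group

Corrected query:
SELECT customer FROM orders GROUP BY customer HAVING MIN(total) > (SELECT AVG(total) FROM orders)

Result:
customer
--------
Grace   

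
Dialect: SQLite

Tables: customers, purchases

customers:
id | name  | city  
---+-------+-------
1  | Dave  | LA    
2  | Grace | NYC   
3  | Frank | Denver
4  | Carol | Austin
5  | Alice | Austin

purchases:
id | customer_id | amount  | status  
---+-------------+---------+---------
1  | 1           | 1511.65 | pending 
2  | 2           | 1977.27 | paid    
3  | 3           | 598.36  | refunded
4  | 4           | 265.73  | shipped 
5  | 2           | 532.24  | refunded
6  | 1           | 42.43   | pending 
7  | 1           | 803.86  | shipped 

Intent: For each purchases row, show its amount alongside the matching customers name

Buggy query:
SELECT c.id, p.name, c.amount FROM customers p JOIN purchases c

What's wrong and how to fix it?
Bug: JOIN with no ON clause produces a cartesian product; every purchases row pairs with every customers row

Fix: Specify the join condition linking the foreign key to the parent id

Corrected query:
SELECT c.id, p.name, c.amount FROM customers p JOIN purchases c ON c.customer_id = p.id

Result:
id | name  | amount 
---+-------+--------
1  | Dave  | 1511.65
2  | Grace | 1977.27
3  | Frank | 598.36 
4  | Carol | 265.73 
5  | Grace | 532.24 
6  | Dave  | 42.43  
7  | Dave  | 803.86 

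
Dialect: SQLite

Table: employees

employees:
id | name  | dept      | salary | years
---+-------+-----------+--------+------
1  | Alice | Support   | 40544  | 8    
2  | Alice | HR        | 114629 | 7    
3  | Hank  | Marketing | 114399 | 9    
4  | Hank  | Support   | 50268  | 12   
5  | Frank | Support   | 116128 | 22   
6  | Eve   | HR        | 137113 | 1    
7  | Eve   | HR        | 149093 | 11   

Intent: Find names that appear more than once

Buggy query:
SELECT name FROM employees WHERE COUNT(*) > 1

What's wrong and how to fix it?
Bug: WHERE can't reference COUNT(*); aggregates are computed after WHERE

Fix: GROUP BY name, then filter groups with HAVING COUNT(*) > 1

Corrected query:
SELECT name FROM employees GROUP BY name HAVING COUNT(*) > 1

Result:
name 
-----
Alice
Eve  
Hank 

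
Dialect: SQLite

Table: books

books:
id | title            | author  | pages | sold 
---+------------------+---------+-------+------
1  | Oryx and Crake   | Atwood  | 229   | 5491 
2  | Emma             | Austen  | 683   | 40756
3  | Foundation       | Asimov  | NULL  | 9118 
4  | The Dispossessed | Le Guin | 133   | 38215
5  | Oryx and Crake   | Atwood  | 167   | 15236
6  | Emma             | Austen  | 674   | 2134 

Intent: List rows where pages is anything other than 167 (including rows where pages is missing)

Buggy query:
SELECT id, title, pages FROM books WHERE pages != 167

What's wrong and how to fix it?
Bug: Inequality against NULL is unknown, not true; rows with NULL are dropped

Fix: Handle NULL separately with IS NULL alongside the inequality

Corrected query:
SELECT id, title, pages FROM books WHERE pages != 167 OR pages IS NULL

Result:
id | title            | pages
---+------------------+------
1  | Oryx and Crake   | 229  
2  | Emma             | 683  
3  | Foundation       | NULL 
4  | The Dispossessed | 133  
6  | Emma             | 674  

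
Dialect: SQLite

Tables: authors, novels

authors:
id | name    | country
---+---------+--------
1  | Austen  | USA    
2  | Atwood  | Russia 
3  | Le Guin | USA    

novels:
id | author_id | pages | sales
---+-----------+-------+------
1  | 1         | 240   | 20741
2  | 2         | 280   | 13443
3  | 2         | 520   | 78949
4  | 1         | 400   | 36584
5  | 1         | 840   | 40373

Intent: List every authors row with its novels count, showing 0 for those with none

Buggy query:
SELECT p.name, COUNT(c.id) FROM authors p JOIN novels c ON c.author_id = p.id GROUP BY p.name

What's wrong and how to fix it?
Bug: An inner join excludes parents with zero children

Fix: Switch to LEFT JOIN to retain unmatched parent rows

Corrected query:
SELECT p.name, COUNT(c.id) FROM authors p LEFT JOIN novels c ON c.author_id = p.id GROUP BY p.name

Result:
name    | COUNT(c.id)
--------+------------
Atwood  | 2          
Austen  | 3          
Le Guin | 0          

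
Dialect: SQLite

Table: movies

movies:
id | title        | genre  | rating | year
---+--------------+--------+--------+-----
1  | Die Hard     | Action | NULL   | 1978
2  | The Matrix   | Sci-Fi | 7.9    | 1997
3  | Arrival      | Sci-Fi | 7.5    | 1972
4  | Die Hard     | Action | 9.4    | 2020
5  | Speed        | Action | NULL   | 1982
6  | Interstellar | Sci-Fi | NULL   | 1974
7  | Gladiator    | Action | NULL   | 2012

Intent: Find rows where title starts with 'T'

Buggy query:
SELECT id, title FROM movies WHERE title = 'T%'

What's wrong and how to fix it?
Bug: '=' compares the literal string including the % character; pattern matching needs LIKE

Fix: Replace '=' with LIKE so 'T%' is treated as a pattern

Corrected query:
SELECT id, title FROM movies WHERE title LIKE 'T%'

Result:
id | title     
---+-----------
2  | The Matrix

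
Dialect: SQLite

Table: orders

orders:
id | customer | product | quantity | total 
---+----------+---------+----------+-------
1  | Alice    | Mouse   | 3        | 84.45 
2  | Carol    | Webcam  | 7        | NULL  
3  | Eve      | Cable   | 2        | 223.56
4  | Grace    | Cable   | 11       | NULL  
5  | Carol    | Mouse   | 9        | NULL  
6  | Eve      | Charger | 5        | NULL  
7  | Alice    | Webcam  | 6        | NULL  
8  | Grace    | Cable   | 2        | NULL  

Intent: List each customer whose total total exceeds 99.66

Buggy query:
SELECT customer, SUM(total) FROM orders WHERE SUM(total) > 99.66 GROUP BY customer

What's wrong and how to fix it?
Bug: SUM(total) is an aggregate, but WHERE filters rows before aggregation

Fix: Move the aggregate condition to a HAVING clause

Corrected query:
SELECT customer, SUM(total) FROM orders GROUP BY customer HAVING SUM(total) > 99.66

Result:
customer | SUM(total)
---------+-----------
Eve      | 223.56    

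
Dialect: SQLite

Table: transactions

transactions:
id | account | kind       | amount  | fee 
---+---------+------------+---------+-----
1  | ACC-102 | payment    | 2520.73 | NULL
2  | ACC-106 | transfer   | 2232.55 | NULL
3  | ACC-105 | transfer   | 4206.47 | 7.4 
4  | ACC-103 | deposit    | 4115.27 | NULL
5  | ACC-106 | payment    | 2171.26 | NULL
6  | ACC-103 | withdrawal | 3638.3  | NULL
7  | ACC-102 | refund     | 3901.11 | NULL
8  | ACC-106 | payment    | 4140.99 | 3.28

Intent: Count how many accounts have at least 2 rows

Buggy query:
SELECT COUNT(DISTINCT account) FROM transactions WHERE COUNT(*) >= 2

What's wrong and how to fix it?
Bug: WHERE filters individual rows, not groups, so a group-level COUNT is invalid there

Fix: Use a subquery that GROUPs and filters with HAVING, then count its rows

Corrected query:
SELECT COUNT(*) FROM (SELECT account FROM transactions GROUP BY account HAVING COUNT(*) >= 2)

Result:
COUNT(*)
--------
3       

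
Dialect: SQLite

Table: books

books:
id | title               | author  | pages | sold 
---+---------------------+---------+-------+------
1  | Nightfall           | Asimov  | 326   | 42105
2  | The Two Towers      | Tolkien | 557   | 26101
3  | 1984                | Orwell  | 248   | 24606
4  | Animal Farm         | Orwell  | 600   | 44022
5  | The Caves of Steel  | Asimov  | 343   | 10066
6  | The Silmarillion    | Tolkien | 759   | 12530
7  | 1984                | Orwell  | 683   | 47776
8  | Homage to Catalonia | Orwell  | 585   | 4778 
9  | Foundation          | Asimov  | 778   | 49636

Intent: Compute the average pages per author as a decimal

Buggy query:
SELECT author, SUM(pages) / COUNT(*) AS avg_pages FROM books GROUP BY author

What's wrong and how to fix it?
Bug: SUM(pages) and COUNT(*) are both integers; the division truncates the fractional part

Fix: Multiply by 1.0 (or CAST to REAL) to force floating-point division

Corrected query:
SELECT author, SUM(pages) * 1.0 / COUNT(*) AS avg_pages FROM books GROUP BY author

Result:
author  | avg_pages 
--------+-----------
Asimov  | 482.333333
Orwell  | 529       
Tolkien | 658       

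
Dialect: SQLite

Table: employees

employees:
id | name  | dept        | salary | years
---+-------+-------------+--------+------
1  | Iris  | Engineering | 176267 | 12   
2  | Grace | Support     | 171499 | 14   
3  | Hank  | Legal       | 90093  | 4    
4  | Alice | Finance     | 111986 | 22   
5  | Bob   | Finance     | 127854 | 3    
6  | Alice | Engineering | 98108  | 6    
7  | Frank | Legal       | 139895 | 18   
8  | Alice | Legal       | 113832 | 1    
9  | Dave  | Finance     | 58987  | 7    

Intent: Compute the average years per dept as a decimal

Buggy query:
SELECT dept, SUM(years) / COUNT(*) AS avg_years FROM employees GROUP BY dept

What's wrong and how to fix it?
Bug: SUM(years) and COUNT(*) are both integers; the division truncates the fractional part

Fix: Cast one side to REAL so the division keeps the fractional part

Corrected query:
SELECT dept, SUM(years) * 1.0 / COUNT(*) AS avg_years FROM employees GROUP BY dept

Result:
dept        | avg_years
------------+----------
Engineering | 9        
Finance     | 10.666667
Legal       | 7.666667 
Support     | 14       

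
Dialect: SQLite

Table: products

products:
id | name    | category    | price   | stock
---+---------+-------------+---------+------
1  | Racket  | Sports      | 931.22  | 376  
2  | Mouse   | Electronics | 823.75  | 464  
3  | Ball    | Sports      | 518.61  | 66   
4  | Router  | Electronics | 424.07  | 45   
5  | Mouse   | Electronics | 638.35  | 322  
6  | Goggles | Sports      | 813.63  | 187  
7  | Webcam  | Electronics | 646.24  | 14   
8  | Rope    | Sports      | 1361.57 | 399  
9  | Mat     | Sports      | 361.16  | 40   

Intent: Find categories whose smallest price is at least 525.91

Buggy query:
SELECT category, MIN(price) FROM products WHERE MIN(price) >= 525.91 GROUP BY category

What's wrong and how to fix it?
Bug: Aggregates like MIN are computed per group after WHERE runs

Fix: Use HAVING for the per-group MIN condition

Corrected query:
SELECT category, MIN(price) FROM products GROUP BY category HAVING MIN(price) >= 525.91

Result:
(no rows)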